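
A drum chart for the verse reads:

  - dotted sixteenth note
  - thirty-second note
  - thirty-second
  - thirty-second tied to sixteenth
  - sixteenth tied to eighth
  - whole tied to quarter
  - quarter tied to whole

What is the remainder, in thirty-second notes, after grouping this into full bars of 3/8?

One bar of 3/8 = 12 thirty-second notes.
Express everything in thirty-second notes: dotted sixteenth note = 3; thirty-second note = 1; thirty-second = 1; thirty-second tied to sixteenth (thirty-second + sixteenth) = 3; sixteenth tied to eighth (sixteenth + eighth) = 6; whole tied to quarter (whole + quarter) = 40; quarter tied to whole (quarter + whole) = 40.
Altogether 3 + 1 + 1 + 3 + 6 + 40 + 40 = 94.
94 ÷ 12 = 7 complete bars with 10 thirty-second notes remaining.

10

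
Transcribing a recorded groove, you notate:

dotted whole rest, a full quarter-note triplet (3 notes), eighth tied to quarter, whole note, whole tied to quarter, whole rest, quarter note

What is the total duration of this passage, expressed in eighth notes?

Convert each value to eighth notes: dotted whole rest = 12; a full quarter-note triplet (3 notes) (three triplet quarters span one half) = 4; eighth tied to quarter (eighth + quarter) = 3; whole note = 8; whole tied to quarter (whole + quarter) = 10; whole rest = 8; quarter note = 2.
Sum: 12 + 4 + 3 + 8 + 10 + 8 + 2 = 47 eighth notes.

47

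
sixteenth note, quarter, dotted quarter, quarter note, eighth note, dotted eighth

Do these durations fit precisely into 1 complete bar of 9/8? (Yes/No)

No

One bar of 9/8 = 18 sixteenth notes.
Each duration in sixteenth notes: sixteenth note = 1; quarter = 4; dotted quarter = 6; quarter note = 4; eighth note = 2; dotted eighth = 3.
Total: 1 + 4 + 6 + 4 + 2 + 3 = 20.
20 exceeds 18, so the answer is No.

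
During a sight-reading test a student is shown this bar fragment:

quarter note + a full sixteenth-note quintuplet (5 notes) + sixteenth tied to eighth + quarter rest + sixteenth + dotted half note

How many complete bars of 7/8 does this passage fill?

One bar of 7/8 = 14 sixteenth notes.
Each duration in sixteenth notes: quarter note = 4; a full sixteenth-note quintuplet (5 notes) (five quintuplet sixteenths span one quarter) = 4; sixteenth tied to eighth (sixteenth + eighth) = 3; quarter rest = 4; sixteenth = 1; dotted half note = 12.
Total: 4 + 4 + 3 + 4 + 1 + 12 = 28.
28 ÷ 14 = 2 complete bars with 0 left over.

2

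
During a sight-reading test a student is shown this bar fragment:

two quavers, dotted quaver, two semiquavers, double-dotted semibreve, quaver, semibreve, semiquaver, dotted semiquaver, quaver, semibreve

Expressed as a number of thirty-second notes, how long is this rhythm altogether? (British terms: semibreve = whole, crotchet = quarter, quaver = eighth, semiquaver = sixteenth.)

151

Express everything in thirty-second notes: quaver = 4; quaver = 4; dotted quaver = 6; semiquaver = 2; semiquaver = 2; double-dotted semibreve = 56; quaver = 4; semibreve = 32; semiquaver = 2; dotted semiquaver = 3; quaver = 4; semibreve = 32.
Adding: 4 + 4 + 6 + 2 + 2 + 56 + 4 + 32 + 2 + 3 + 4 + 32 = 151 thirty-second notes.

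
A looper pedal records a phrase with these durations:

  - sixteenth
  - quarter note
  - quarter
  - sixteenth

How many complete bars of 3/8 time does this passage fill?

1

One bar of 3/8 = 6 sixteenth notes.
Each duration in sixteenth notes: sixteenth = 1; quarter note = 4; quarter = 4; sixteenth = 1.
Altogether 1 + 4 + 4 + 1 = 10.
10 ÷ 6 = 1 complete bar with 4 left over.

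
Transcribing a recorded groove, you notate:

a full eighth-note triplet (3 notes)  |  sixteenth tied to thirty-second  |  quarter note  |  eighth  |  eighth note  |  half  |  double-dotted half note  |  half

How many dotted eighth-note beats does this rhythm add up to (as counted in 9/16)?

14.5

One dotted eighth-note beat = 6 thirty-second notes.
Express everything in thirty-second notes: a full eighth-note triplet (3 notes) (three triplet eighths span one quarter) = 8; sixteenth tied to thirty-second (sixteenth + thirty-second) = 3; quarter note = 8; eighth = 4; eighth note = 4; half = 16; double-dotted half note = 28; half = 16.
Altogether 8 + 3 + 8 + 4 + 4 + 16 + 28 + 16 = 87.
87 ÷ 6 = 14.5 beats.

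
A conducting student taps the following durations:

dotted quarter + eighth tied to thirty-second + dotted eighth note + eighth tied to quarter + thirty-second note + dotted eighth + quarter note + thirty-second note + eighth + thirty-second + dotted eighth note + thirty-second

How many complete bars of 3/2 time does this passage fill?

One bar of 3/2 = 48 thirty-second notes.
Express everything in thirty-second notes: dotted quarter = 12; eighth tied to thirty-second (eighth + thirty-second) = 5; dotted eighth note = 6; eighth tied to quarter (eighth + quarter) = 12; thirty-second note = 1; dotted eighth = 6; quarter note = 8; thirty-second note = 1; eighth = 4; thirty-second = 1; dotted eighth note = 6; thirty-second = 1.
Altogether 12 + 5 + 6 + 12 + 1 + 6 + 8 + 1 + 4 + 1 + 6 + 1 = 63.
63 ÷ 48 = 1 complete bar with 15 left over.

1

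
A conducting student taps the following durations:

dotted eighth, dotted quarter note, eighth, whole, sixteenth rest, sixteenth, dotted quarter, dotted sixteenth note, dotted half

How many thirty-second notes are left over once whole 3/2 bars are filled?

One bar of 3/2 = 48 thirty-second notes.
Each duration in thirty-second notes: dotted eighth = 6; dotted quarter note = 12; eighth = 4; whole = 32; sixteenth rest = 2; sixteenth = 2; dotted quarter = 12; dotted sixteenth note = 3; dotted half = 24.
Altogether 6 + 12 + 4 + 32 + 2 + 2 + 12 + 3 + 24 = 97.
97 ÷ 48 = 2 complete bars with 1 thirty-second note remaining.

1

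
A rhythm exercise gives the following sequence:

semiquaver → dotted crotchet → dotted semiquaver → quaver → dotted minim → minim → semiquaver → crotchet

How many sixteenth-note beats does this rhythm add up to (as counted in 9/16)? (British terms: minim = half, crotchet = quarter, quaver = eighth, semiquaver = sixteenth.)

35.5

One sixteenth-note beat = 2 thirty-second notes.
Working in thirty-second notes: semiquaver = 2; dotted crotchet = 12; dotted semiquaver = 3; quaver = 4; dotted minim = 24; minim = 16; semiquaver = 2; crotchet = 8.
Total: 2 + 12 + 3 + 4 + 24 + 16 + 2 + 8 = 71.
71 ÷ 2 = 35.5 beats.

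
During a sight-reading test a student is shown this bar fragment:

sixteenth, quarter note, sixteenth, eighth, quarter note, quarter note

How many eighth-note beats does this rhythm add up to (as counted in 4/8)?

8

One eighth-note beat = 2 sixteenth notes.
Convert each value to sixteenth notes: sixteenth = 1; quarter note = 4; sixteenth = 1; eighth = 2; quarter note = 4; quarter note = 4.
Total: 1 + 4 + 1 + 2 + 4 + 4 = 16.
16 ÷ 2 = 8 beats.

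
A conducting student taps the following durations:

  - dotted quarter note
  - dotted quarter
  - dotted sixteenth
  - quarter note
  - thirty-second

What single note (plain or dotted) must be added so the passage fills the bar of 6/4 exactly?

The bar of 6/4 = 48 thirty-second notes.
Convert each value to thirty-second notes: dotted quarter note = 12; dotted quarter = 12; dotted sixteenth = 3; quarter note = 8; thirty-second = 1.
Altogether 12 + 12 + 3 + 8 + 1 = 36.
Remaining: 48 − 36 = 12 thirty-second notes, which is a dotted quarter note.

dotted quarter note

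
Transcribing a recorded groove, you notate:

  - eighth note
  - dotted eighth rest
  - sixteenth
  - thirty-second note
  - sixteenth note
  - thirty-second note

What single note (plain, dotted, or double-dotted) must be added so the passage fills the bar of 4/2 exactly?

dotted whole note

The bar of 4/2 = 64 thirty-second notes.
Each duration in thirty-second notes: eighth note = 4; dotted eighth rest = 6; sixteenth = 2; thirty-second note = 1; sixteenth note = 2; thirty-second note = 1.
Total: 4 + 6 + 2 + 1 + 2 + 1 = 16.
Remaining: 64 − 16 = 48 thirty-second notes, which is a dotted whole note.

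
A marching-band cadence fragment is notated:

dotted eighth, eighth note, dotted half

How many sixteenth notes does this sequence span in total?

In sixteenth notes: dotted eighth = 3; eighth note = 2; dotted half = 12.
Adding: 3 + 2 + 12 = 17 sixteenth notes.

17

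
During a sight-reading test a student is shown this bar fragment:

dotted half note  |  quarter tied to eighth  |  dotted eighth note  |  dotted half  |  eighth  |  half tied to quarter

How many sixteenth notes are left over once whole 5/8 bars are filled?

One bar of 5/8 = 10 sixteenth notes.
Express everything in sixteenth notes: dotted half note = 12; quarter tied to eighth (quarter + eighth) = 6; dotted eighth note = 3; dotted half = 12; eighth = 2; half tied to quarter (half + quarter) = 12.
Adding: 12 + 6 + 3 + 12 + 2 + 12 = 47.
47 ÷ 10 = 4 complete bars with 7 sixteenth notes remaining.

7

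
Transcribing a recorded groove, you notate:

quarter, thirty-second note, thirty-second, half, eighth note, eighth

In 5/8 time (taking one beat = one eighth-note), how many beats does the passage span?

One eighth-note beat = 4 thirty-second notes.
Working in thirty-second notes: quarter = 8; thirty-second note = 1; thirty-second = 1; half = 16; eighth note = 4; eighth = 4.
Altogether 8 + 1 + 1 + 16 + 4 + 4 = 34.
34 ÷ 4 = 8.5 beats.

8.5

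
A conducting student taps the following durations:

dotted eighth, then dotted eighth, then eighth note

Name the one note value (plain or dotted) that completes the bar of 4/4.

half note

The bar of 4/4 = 16 sixteenth notes.
Convert each value to sixteenth notes: dotted eighth = 3; dotted eighth = 3; eighth note = 2.
Adding: 3 + 3 + 2 = 8.
Remaining: 16 − 8 = 8 sixteenth notes, which is a half note.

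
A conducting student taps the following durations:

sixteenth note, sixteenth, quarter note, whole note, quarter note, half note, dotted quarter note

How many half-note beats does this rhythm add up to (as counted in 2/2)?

One half-note beat = 8 sixteenth notes.
Working in sixteenth notes: sixteenth note = 1; sixteenth = 1; quarter note = 4; whole note = 16; quarter note = 4; half note = 8; dotted quarter note = 6.
Sum: 1 + 1 + 4 + 16 + 4 + 8 + 6 = 40.
40 ÷ 8 = 5 beats.

5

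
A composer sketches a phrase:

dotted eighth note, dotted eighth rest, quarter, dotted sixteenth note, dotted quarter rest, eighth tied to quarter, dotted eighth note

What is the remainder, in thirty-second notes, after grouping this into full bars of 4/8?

One bar of 4/8 = 16 thirty-second notes.
Convert each value to thirty-second notes: dotted eighth note = 6; dotted eighth rest = 6; quarter = 8; dotted sixteenth note = 3; dotted quarter rest = 12; eighth tied to quarter (eighth + quarter) = 12; dotted eighth note = 6.
Total: 6 + 6 + 8 + 3 + 12 + 12 + 6 = 53.
53 ÷ 16 = 3 complete bars with 5 thirty-second notes remaining.

5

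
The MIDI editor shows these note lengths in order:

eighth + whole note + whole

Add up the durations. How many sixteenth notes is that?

Express everything in sixteenth notes: eighth = 2; whole note = 16; whole = 16.
Total: 2 + 16 + 16 = 34 sixteenth notes.

34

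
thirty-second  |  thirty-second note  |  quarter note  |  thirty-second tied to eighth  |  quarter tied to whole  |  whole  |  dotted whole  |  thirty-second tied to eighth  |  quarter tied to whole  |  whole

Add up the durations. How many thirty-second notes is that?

In thirty-second notes: thirty-second = 1; thirty-second note = 1; quarter note = 8; thirty-second tied to eighth (thirty-second + eighth) = 5; quarter tied to whole (quarter + whole) = 40; whole = 32; dotted whole = 48; thirty-second tied to eighth (thirty-second + eighth) = 5; quarter tied to whole (quarter + whole) = 40; whole = 32.
Sum: 1 + 1 + 8 + 5 + 40 + 32 + 48 + 5 + 40 + 32 = 212 thirty-second notes.

212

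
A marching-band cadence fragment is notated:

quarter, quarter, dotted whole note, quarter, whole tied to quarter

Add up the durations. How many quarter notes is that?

14

Working in quarter notes: quarter = 1; quarter = 1; dotted whole note = 6; quarter = 1; whole tied to quarter (whole + quarter) = 5.
Total: 1 + 1 + 6 + 1 + 5 = 14 quarter notes.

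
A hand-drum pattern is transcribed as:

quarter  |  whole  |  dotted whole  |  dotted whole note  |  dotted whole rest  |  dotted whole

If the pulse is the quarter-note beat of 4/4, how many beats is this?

29

One quarter-note beat = 2 eighth notes.
Each duration in eighth notes: quarter = 2; whole = 8; dotted whole = 12; dotted whole note = 12; dotted whole rest = 12; dotted whole = 12.
Altogether 2 + 8 + 12 + 12 + 12 + 12 = 58.
58 ÷ 2 = 29 beats.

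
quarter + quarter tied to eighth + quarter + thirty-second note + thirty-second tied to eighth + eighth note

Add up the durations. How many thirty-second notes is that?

38

Working in thirty-second notes: quarter = 8; quarter tied to eighth (quarter + eighth) = 12; quarter = 8; thirty-second note = 1; thirty-second tied to eighth (thirty-second + eighth) = 5; eighth note = 4.
Altogether 8 + 12 + 8 + 1 + 5 + 4 = 38 thirty-second notes.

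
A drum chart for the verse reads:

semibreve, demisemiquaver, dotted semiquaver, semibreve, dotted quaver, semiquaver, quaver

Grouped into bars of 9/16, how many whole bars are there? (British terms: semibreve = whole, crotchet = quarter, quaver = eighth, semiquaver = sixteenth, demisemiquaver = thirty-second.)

4

One bar of 9/16 = 18 thirty-second notes.
Working in thirty-second notes: semibreve = 32; demisemiquaver = 1; dotted semiquaver = 3; semibreve = 32; dotted quaver = 6; semiquaver = 2; quaver = 4.
Altogether 32 + 1 + 3 + 32 + 6 + 2 + 4 = 80.
80 ÷ 18 = 4 complete bars with 8 left over.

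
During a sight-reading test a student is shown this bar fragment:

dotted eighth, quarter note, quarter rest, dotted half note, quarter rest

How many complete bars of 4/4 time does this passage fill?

One bar of 4/4 = 16 sixteenth notes.
Convert each value to sixteenth notes: dotted eighth = 3; quarter note = 4; quarter rest = 4; dotted half note = 12; quarter rest = 4.
Sum: 3 + 4 + 4 + 12 + 4 = 27.
27 ÷ 16 = 1 complete bar with 11 left over.

1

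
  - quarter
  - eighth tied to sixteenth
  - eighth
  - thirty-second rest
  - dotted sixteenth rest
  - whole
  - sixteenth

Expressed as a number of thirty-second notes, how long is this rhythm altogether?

56

In thirty-second notes: quarter = 8; eighth tied to sixteenth (eighth + sixteenth) = 6; eighth = 4; thirty-second rest = 1; dotted sixteenth rest = 3; whole = 32; sixteenth = 2.
Sum: 8 + 6 + 4 + 1 + 3 + 32 + 2 = 56 thirty-second notes.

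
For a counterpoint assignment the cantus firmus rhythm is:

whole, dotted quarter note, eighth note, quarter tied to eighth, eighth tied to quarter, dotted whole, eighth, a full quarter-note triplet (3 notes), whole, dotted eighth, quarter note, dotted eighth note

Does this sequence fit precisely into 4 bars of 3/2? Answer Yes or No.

Yes

One bar of 3/2 = 24 sixteenth notes, so 4 bars = 96.
Convert each value to sixteenth notes: whole = 16; dotted quarter note = 6; eighth note = 2; quarter tied to eighth (quarter + eighth) = 6; eighth tied to quarter (eighth + quarter) = 6; dotted whole = 24; eighth = 2; a full quarter-note triplet (3 notes) (three triplet quarters span one half) = 8; whole = 16; dotted eighth = 3; quarter note = 4; dotted eighth note = 3.
Total: 16 + 6 + 2 + 6 + 6 + 24 + 2 + 8 + 16 + 3 + 4 + 3 = 96.
96 equals 96, so the answer is Yes.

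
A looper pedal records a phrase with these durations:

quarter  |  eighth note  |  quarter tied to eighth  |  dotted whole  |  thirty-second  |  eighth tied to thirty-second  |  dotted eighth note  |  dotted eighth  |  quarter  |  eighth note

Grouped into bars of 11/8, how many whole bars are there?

One bar of 11/8 = 44 thirty-second notes.
Express everything in thirty-second notes: quarter = 8; eighth note = 4; quarter tied to eighth (quarter + eighth) = 12; dotted whole = 48; thirty-second = 1; eighth tied to thirty-second (eighth + thirty-second) = 5; dotted eighth note = 6; dotted eighth = 6; quarter = 8; eighth note = 4.
Adding: 8 + 4 + 12 + 48 + 1 + 5 + 6 + 6 + 8 + 4 = 102.
102 ÷ 44 = 2 complete bars with 14 left over.

2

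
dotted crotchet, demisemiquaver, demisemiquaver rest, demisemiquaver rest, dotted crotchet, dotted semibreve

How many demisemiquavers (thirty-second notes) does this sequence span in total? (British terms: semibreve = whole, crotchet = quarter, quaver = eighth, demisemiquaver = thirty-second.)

75

Express everything in thirty-second notes: dotted crotchet = 12; demisemiquaver = 1; demisemiquaver rest = 1; demisemiquaver rest = 1; dotted crotchet = 12; dotted semibreve = 48.
Total: 12 + 1 + 1 + 1 + 12 + 48 = 75 thirty-second notes.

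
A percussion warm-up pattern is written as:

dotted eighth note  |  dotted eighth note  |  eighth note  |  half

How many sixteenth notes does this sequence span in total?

16

In sixteenth notes: dotted eighth note = 3; dotted eighth note = 3; eighth note = 2; half = 8.
Sum: 3 + 3 + 2 + 8 = 16 sixteenth notes.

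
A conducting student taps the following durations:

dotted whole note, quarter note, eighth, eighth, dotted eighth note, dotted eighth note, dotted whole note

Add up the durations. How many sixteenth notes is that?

In sixteenth notes: dotted whole note = 24; quarter note = 4; eighth = 2; eighth = 2; dotted eighth note = 3; dotted eighth note = 3; dotted whole note = 24.
Total: 24 + 4 + 2 + 2 + 3 + 3 + 24 = 62 sixteenth notes.

62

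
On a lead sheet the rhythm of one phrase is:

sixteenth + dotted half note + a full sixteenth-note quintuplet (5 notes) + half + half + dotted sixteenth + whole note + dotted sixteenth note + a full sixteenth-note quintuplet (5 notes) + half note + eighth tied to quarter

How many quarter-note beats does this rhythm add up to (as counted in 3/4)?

17.5

One quarter-note beat = 8 thirty-second notes.
In thirty-second notes: sixteenth = 2; dotted half note = 24; a full sixteenth-note quintuplet (5 notes) (five quintuplet sixteenths span one quarter) = 8; half = 16; half = 16; dotted sixteenth = 3; whole note = 32; dotted sixteenth note = 3; a full sixteenth-note quintuplet (5 notes) (five quintuplet sixteenths span one quarter) = 8; half note = 16; eighth tied to quarter (eighth + quarter) = 12.
Sum: 2 + 24 + 8 + 16 + 16 + 3 + 32 + 3 + 8 + 16 + 12 = 140.
140 ÷ 8 = 17.5 beats.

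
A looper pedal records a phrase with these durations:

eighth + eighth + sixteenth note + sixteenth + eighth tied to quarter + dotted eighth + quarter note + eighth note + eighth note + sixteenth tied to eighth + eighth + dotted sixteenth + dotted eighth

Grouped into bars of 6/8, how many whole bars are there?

One bar of 6/8 = 24 thirty-second notes.
Working in thirty-second notes: eighth = 4; eighth = 4; sixteenth note = 2; sixteenth = 2; eighth tied to quarter (eighth + quarter) = 12; dotted eighth = 6; quarter note = 8; eighth note = 4; eighth note = 4; sixteenth tied to eighth (sixteenth + eighth) = 6; eighth = 4; dotted sixteenth = 3; dotted eighth = 6.
Total: 4 + 4 + 2 + 2 + 12 + 6 + 8 + 4 + 4 + 6 + 4 + 3 + 6 = 65.
65 ÷ 24 = 2 complete bars with 17 left over.

2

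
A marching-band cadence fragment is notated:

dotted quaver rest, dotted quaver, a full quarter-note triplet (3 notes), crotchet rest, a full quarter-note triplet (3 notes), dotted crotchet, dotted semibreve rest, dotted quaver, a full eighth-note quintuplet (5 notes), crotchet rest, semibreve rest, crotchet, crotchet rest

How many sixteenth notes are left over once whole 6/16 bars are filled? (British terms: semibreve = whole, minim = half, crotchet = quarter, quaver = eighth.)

One bar of 6/16 = 6 sixteenth notes.
Working in sixteenth notes: dotted quaver rest = 3; dotted quaver = 3; a full quarter-note triplet (3 notes) (three triplet quarters span one half) = 8; crotchet rest = 4; a full quarter-note triplet (3 notes) (three triplet quarters span one half) = 8; dotted crotchet = 6; dotted semibreve rest = 24; dotted quaver = 3; a full eighth-note quintuplet (5 notes) (five quintuplet eighths span one half) = 8; crotchet rest = 4; semibreve rest = 16; crotchet = 4; crotchet rest = 4.
Adding: 3 + 3 + 8 + 4 + 8 + 6 + 24 + 3 + 8 + 4 + 16 + 4 + 4 = 95.
95 ÷ 6 = 15 complete bars with 5 sixteenth notes remaining.

5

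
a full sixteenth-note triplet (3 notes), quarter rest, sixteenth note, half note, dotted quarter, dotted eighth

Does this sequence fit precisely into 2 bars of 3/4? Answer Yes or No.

Yes

One bar of 3/4 = 12 sixteenth notes, so 2 bars = 24.
Convert each value to sixteenth notes: a full sixteenth-note triplet (3 notes) (three triplet sixteenths span one eighth) = 2; quarter rest = 4; sixteenth note = 1; half note = 8; dotted quarter = 6; dotted eighth = 3.
Altogether 2 + 4 + 1 + 8 + 6 + 3 = 24.
24 equals 24, so the answer is Yes.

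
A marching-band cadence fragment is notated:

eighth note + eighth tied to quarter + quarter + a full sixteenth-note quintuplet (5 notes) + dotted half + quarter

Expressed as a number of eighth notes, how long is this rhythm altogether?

16

Express everything in eighth notes: eighth note = 1; eighth tied to quarter (eighth + quarter) = 3; quarter = 2; a full sixteenth-note quintuplet (5 notes) (five quintuplet sixteenths span one quarter) = 2; dotted half = 6; quarter = 2.
Sum: 1 + 3 + 2 + 2 + 6 + 2 = 16 eighth notes.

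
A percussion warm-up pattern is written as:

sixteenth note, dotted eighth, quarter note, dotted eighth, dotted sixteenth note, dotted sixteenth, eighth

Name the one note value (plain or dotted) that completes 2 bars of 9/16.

eighth note

2 bars of 9/16 = 36 thirty-second notes.
Convert each value to thirty-second notes: sixteenth note = 2; dotted eighth = 6; quarter note = 8; dotted eighth = 6; dotted sixteenth note = 3; dotted sixteenth = 3; eighth = 4.
Altogether 2 + 6 + 8 + 6 + 3 + 3 + 4 = 32.
Remaining: 36 − 32 = 4 thirty-second notes, which is a eighth note.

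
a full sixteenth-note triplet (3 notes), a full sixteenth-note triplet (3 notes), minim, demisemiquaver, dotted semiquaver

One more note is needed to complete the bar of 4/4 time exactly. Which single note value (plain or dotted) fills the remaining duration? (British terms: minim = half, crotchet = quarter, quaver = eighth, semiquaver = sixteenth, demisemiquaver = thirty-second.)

The bar of 4/4 = 32 thirty-second notes.
Express everything in thirty-second notes: a full sixteenth-note triplet (3 notes) (three triplet sixteenths span one eighth) = 4; a full sixteenth-note triplet (3 notes) (three triplet sixteenths span one eighth) = 4; minim = 16; demisemiquaver = 1; dotted semiquaver = 3.
Sum: 4 + 4 + 16 + 1 + 3 = 28.
Remaining: 32 − 28 = 4 thirty-second notes, which is a eighth note.

eighth note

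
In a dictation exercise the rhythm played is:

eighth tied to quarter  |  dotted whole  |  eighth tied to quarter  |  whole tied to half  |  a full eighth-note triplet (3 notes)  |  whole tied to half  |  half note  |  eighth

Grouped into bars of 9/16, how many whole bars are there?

One bar of 9/16 = 9 sixteenth notes.
Express everything in sixteenth notes: eighth tied to quarter (eighth + quarter) = 6; dotted whole = 24; eighth tied to quarter (eighth + quarter) = 6; whole tied to half (whole + half) = 24; a full eighth-note triplet (3 notes) (three triplet eighths span one quarter) = 4; whole tied to half (whole + half) = 24; half note = 8; eighth = 2.
Total: 6 + 24 + 6 + 24 + 4 + 24 + 8 + 2 = 98.
98 ÷ 9 = 10 complete bars with 8 left over.

10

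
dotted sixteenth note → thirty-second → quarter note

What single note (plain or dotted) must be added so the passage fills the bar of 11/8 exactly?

The bar of 11/8 = 44 thirty-second notes.
Each duration in thirty-second notes: dotted sixteenth note = 3; thirty-second = 1; quarter note = 8.
Total: 3 + 1 + 8 = 12.
Remaining: 44 − 12 = 32 thirty-second notes, which is a whole note.

whole note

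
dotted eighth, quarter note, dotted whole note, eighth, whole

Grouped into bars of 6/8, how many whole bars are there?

4

One bar of 6/8 = 12 sixteenth notes.
Each duration in sixteenth notes: dotted eighth = 3; quarter note = 4; dotted whole note = 24; eighth = 2; whole = 16.
Total: 3 + 4 + 24 + 2 + 16 = 49.
49 ÷ 12 = 4 complete bars with 1 left over.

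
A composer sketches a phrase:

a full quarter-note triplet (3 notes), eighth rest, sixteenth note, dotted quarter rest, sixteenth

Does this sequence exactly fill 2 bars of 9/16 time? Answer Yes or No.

Yes

One bar of 9/16 = 9 sixteenth notes, so 2 bars = 18.
Working in sixteenth notes: a full quarter-note triplet (3 notes) (three triplet quarters span one half) = 8; eighth rest = 2; sixteenth note = 1; dotted quarter rest = 6; sixteenth = 1.
Total: 8 + 2 + 1 + 6 + 1 = 18.
18 equals 18, so the answer is Yes.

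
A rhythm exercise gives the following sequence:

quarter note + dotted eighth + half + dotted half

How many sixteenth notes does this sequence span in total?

27

Working in sixteenth notes: quarter note = 4; dotted eighth = 3; half = 8; dotted half = 12.
Total: 4 + 3 + 8 + 12 = 27 sixteenth notes.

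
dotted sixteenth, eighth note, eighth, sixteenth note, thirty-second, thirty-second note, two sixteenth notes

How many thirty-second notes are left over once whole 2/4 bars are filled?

3

One bar of 2/4 = 16 thirty-second notes.
Express everything in thirty-second notes: dotted sixteenth = 3; eighth note = 4; eighth = 4; sixteenth note = 2; thirty-second = 1; thirty-second note = 1; sixteenth note = 2; sixteenth note = 2.
Total: 3 + 4 + 4 + 2 + 1 + 1 + 2 + 2 = 19.
19 ÷ 16 = 1 complete bar with 3 thirty-second notes remaining.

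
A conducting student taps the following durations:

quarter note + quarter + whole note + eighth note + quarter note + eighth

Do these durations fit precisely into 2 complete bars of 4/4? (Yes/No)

Yes

One bar of 4/4 = 8 eighth notes, so 2 bars = 16.
In eighth notes: quarter note = 2; quarter = 2; whole note = 8; eighth note = 1; quarter note = 2; eighth = 1.
Sum: 2 + 2 + 8 + 1 + 2 + 1 = 16.
16 equals 16, so the answer is Yes.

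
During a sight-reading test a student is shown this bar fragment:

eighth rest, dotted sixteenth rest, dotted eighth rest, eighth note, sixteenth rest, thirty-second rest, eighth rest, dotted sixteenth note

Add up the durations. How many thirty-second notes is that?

27

Convert each value to thirty-second notes: eighth rest = 4; dotted sixteenth rest = 3; dotted eighth rest = 6; eighth note = 4; sixteenth rest = 2; thirty-second rest = 1; eighth rest = 4; dotted sixteenth note = 3.
Adding: 4 + 3 + 6 + 4 + 2 + 1 + 4 + 3 = 27 thirty-second notes.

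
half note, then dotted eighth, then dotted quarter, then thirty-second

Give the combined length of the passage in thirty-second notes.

Each duration in thirty-second notes: half note = 16; dotted eighth = 6; dotted quarter = 12; thirty-second = 1.
Sum: 16 + 6 + 12 + 1 = 35 thirty-second notes.

35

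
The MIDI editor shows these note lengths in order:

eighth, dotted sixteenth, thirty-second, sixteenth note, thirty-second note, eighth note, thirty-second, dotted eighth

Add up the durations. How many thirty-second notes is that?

Each duration in thirty-second notes: eighth = 4; dotted sixteenth = 3; thirty-second = 1; sixteenth note = 2; thirty-second note = 1; eighth note = 4; thirty-second = 1; dotted eighth = 6.
Total: 4 + 3 + 1 + 2 + 1 + 4 + 1 + 6 = 22 thirty-second notes.

22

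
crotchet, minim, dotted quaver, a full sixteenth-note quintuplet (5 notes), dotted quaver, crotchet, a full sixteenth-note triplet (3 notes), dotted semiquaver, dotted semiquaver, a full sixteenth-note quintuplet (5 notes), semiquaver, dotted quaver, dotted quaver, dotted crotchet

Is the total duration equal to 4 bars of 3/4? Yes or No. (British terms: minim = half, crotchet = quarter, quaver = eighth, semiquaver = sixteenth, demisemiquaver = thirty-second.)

Yes

One bar of 3/4 = 24 thirty-second notes, so 4 bars = 96.
Each duration in thirty-second notes: crotchet = 8; minim = 16; dotted quaver = 6; a full sixteenth-note quintuplet (5 notes) (five quintuplet sixteenths span one quarter) = 8; dotted quaver = 6; crotchet = 8; a full sixteenth-note triplet (3 notes) (three triplet sixteenths span one eighth) = 4; dotted semiquaver = 3; dotted semiquaver = 3; a full sixteenth-note quintuplet (5 notes) (five quintuplet sixteenths span one quarter) = 8; semiquaver = 2; dotted quaver = 6; dotted quaver = 6; dotted crotchet = 12.
Total: 8 + 16 + 6 + 8 + 6 + 8 + 4 + 3 + 3 + 8 + 2 + 6 + 6 + 12 = 96.
96 equals 96, so the answer is Yes.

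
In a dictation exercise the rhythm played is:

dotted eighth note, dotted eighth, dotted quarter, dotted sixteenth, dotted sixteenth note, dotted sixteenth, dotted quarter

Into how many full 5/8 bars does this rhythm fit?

2

One bar of 5/8 = 20 thirty-second notes.
Express everything in thirty-second notes: dotted eighth note = 6; dotted eighth = 6; dotted quarter = 12; dotted sixteenth = 3; dotted sixteenth note = 3; dotted sixteenth = 3; dotted quarter = 12.
Total: 6 + 6 + 12 + 3 + 3 + 3 + 12 = 45.
45 ÷ 20 = 2 complete bars with 5 left over.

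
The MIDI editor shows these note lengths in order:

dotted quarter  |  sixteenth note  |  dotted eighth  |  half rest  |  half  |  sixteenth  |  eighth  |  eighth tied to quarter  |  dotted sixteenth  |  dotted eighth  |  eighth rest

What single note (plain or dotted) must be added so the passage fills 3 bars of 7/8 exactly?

3 bars of 7/8 = 84 thirty-second notes.
Convert each value to thirty-second notes: dotted quarter = 12; sixteenth note = 2; dotted eighth = 6; half rest = 16; half = 16; sixteenth = 2; eighth = 4; eighth tied to quarter (eighth + quarter) = 12; dotted sixteenth = 3; dotted eighth = 6; eighth rest = 4.
Total: 12 + 2 + 6 + 16 + 16 + 2 + 4 + 12 + 3 + 6 + 4 = 83.
Remaining: 84 − 83 = 1 thirty-second note, which is a thirty-second note.

thirty-second note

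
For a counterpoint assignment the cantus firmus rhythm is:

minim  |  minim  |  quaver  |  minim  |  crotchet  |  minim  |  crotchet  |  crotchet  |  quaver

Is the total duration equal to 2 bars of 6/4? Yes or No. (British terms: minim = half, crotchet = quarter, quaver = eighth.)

Yes

One bar of 6/4 = 12 eighth notes, so 2 bars = 24.
Convert each value to eighth notes: minim = 4; minim = 4; quaver = 1; minim = 4; crotchet = 2; minim = 4; crotchet = 2; crotchet = 2; quaver = 1.
Sum: 4 + 4 + 1 + 4 + 2 + 4 + 2 + 2 + 1 = 24.
24 equals 24, so the answer is Yes.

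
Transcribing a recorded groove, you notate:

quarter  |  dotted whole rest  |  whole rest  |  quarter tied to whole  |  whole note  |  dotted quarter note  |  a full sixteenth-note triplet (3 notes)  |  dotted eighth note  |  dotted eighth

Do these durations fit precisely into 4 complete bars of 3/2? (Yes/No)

No

One bar of 3/2 = 24 sixteenth notes, so 4 bars = 96.
Each duration in sixteenth notes: quarter = 4; dotted whole rest = 24; whole rest = 16; quarter tied to whole (quarter + whole) = 20; whole note = 16; dotted quarter note = 6; a full sixteenth-note triplet (3 notes) (three triplet sixteenths span one eighth) = 2; dotted eighth note = 3; dotted eighth = 3.
Total: 4 + 24 + 16 + 20 + 16 + 6 + 2 + 3 + 3 = 94.
94 falls short of 96, so the answer is No.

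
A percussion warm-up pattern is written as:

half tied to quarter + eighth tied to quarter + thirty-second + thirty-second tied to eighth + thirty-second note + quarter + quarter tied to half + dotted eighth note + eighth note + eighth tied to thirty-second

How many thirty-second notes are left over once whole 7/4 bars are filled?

34

One bar of 7/4 = 56 thirty-second notes.
Each duration in thirty-second notes: half tied to quarter (half + quarter) = 24; eighth tied to quarter (eighth + quarter) = 12; thirty-second = 1; thirty-second tied to eighth (thirty-second + eighth) = 5; thirty-second note = 1; quarter = 8; quarter tied to half (quarter + half) = 24; dotted eighth note = 6; eighth note = 4; eighth tied to thirty-second (eighth + thirty-second) = 5.
Total: 24 + 12 + 1 + 5 + 1 + 8 + 24 + 6 + 4 + 5 = 90.
90 ÷ 56 = 1 complete bar with 34 thirty-second notes remaining.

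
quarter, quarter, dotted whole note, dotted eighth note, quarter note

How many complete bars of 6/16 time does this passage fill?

6

One bar of 6/16 = 6 sixteenth notes.
In sixteenth notes: quarter = 4; quarter = 4; dotted whole note = 24; dotted eighth note = 3; quarter note = 4.
Sum: 4 + 4 + 24 + 3 + 4 = 39.
39 ÷ 6 = 6 complete bars with 3 left over.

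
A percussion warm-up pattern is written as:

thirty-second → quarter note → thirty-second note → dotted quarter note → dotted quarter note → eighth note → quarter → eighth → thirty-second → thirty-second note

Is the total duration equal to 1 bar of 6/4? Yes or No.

One bar of 6/4 = 48 thirty-second notes.
Each duration in thirty-second notes: thirty-second = 1; quarter note = 8; thirty-second note = 1; dotted quarter note = 12; dotted quarter note = 12; eighth note = 4; quarter = 8; eighth = 4; thirty-second = 1; thirty-second note = 1.
Total: 1 + 8 + 1 + 12 + 12 + 4 + 8 + 4 + 1 + 1 = 52.
52 exceeds 48, so the answer is No.

No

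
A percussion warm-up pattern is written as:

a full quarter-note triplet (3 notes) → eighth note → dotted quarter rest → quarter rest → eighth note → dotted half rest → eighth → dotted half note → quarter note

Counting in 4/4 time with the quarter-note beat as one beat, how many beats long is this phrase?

13

One quarter-note beat = 2 eighth notes.
Each duration in eighth notes: a full quarter-note triplet (3 notes) (three triplet quarters span one half) = 4; eighth note = 1; dotted quarter rest = 3; quarter rest = 2; eighth note = 1; dotted half rest = 6; eighth = 1; dotted half note = 6; quarter note = 2.
Sum: 4 + 1 + 3 + 2 + 1 + 6 + 1 + 6 + 2 = 26.
26 ÷ 2 = 13 beats.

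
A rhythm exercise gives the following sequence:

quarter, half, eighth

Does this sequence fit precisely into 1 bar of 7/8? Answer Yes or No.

Yes

One bar of 7/8 = 7 eighth notes.
Working in eighth notes: quarter = 2; half = 4; eighth = 1.
Altogether 2 + 4 + 1 = 7.
7 equals 7, so the answer is Yes.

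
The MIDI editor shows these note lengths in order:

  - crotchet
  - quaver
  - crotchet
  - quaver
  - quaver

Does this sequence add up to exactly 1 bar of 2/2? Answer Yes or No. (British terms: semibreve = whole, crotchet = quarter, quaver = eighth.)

One bar of 2/2 = 8 eighth notes.
Convert each value to eighth notes: crotchet = 2; quaver = 1; crotchet = 2; quaver = 1; quaver = 1.
Adding: 2 + 1 + 2 + 1 + 1 = 7.
7 falls short of 8, so the answer is No.

No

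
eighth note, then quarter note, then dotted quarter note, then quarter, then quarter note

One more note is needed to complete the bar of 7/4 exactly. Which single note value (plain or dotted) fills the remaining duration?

The bar of 7/4 = 14 eighth notes.
In eighth notes: eighth note = 1; quarter note = 2; dotted quarter note = 3; quarter = 2; quarter note = 2.
Sum: 1 + 2 + 3 + 2 + 2 = 10.
Remaining: 14 − 10 = 4 eighth notes, which is a half note.

half note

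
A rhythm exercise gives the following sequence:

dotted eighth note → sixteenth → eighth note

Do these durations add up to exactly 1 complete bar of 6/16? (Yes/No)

One bar of 6/16 = 6 sixteenth notes.
Convert each value to sixteenth notes: dotted eighth note = 3; sixteenth = 1; eighth note = 2.
Altogether 3 + 1 + 2 = 6.
6 equals 6, so the answer is Yes.

Yes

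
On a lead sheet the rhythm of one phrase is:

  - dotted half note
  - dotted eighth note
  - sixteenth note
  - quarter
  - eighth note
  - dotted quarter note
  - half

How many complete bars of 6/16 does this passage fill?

6

One bar of 6/16 = 6 sixteenth notes.
Convert each value to sixteenth notes: dotted half note = 12; dotted eighth note = 3; sixteenth note = 1; quarter = 4; eighth note = 2; dotted quarter note = 6; half = 8.
Altogether 12 + 3 + 1 + 4 + 2 + 6 + 8 = 36.
36 ÷ 6 = 6 complete bars with 0 left over.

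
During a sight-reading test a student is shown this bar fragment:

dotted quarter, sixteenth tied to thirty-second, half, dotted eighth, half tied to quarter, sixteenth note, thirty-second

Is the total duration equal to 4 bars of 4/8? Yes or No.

Yes

One bar of 4/8 = 16 thirty-second notes, so 4 bars = 64.
Each duration in thirty-second notes: dotted quarter = 12; sixteenth tied to thirty-second (sixteenth + thirty-second) = 3; half = 16; dotted eighth = 6; half tied to quarter (half + quarter) = 24; sixteenth note = 2; thirty-second = 1.
Altogether 12 + 3 + 16 + 6 + 24 + 2 + 1 = 64.
64 equals 64, so the answer is Yes.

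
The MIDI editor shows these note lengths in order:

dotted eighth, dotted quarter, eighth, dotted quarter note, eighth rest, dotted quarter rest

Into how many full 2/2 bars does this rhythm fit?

One bar of 2/2 = 16 sixteenth notes.
Express everything in sixteenth notes: dotted eighth = 3; dotted quarter = 6; eighth = 2; dotted quarter note = 6; eighth rest = 2; dotted quarter rest = 6.
Altogether 3 + 6 + 2 + 6 + 2 + 6 = 25.
25 ÷ 16 = 1 complete bar with 9 left over.

1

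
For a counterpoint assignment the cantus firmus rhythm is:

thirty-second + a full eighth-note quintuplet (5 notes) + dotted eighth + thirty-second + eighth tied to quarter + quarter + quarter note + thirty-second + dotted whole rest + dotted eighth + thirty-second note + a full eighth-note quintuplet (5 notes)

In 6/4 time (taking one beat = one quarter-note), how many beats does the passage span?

15.5

One quarter-note beat = 8 thirty-second notes.
Working in thirty-second notes: thirty-second = 1; a full eighth-note quintuplet (5 notes) (five quintuplet eighths span one half) = 16; dotted eighth = 6; thirty-second = 1; eighth tied to quarter (eighth + quarter) = 12; quarter = 8; quarter note = 8; thirty-second = 1; dotted whole rest = 48; dotted eighth = 6; thirty-second note = 1; a full eighth-note quintuplet (5 notes) (five quintuplet eighths span one half) = 16.
Altogether 1 + 16 + 6 + 1 + 12 + 8 + 8 + 1 + 48 + 6 + 1 + 16 = 124.
124 ÷ 8 = 15.5 beats.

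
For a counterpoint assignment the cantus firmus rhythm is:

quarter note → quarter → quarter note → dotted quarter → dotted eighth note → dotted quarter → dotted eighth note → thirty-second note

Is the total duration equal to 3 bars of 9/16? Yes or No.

One bar of 9/16 = 18 thirty-second notes, so 3 bars = 54.
Working in thirty-second notes: quarter note = 8; quarter = 8; quarter note = 8; dotted quarter = 12; dotted eighth note = 6; dotted quarter = 12; dotted eighth note = 6; thirty-second note = 1.
Total: 8 + 8 + 8 + 12 + 6 + 12 + 6 + 1 = 61.
61 exceeds 54, so the answer is No.

No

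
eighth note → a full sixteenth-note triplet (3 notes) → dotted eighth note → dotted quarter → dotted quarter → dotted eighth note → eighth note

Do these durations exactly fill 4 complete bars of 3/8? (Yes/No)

One bar of 3/8 = 6 sixteenth notes, so 4 bars = 24.
Convert each value to sixteenth notes: eighth note = 2; a full sixteenth-note triplet (3 notes) (three triplet sixteenths span one eighth) = 2; dotted eighth note = 3; dotted quarter = 6; dotted quarter = 6; dotted eighth note = 3; eighth note = 2.
Sum: 2 + 2 + 3 + 6 + 6 + 3 + 2 = 24.
24 equals 24, so the answer is Yes.

Yes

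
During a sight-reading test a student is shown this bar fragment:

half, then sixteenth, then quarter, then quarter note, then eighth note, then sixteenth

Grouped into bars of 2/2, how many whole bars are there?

1

One bar of 2/2 = 16 sixteenth notes.
In sixteenth notes: half = 8; sixteenth = 1; quarter = 4; quarter note = 4; eighth note = 2; sixteenth = 1.
Sum: 8 + 1 + 4 + 4 + 2 + 1 = 20.
20 ÷ 16 = 1 complete bar with 4 left over.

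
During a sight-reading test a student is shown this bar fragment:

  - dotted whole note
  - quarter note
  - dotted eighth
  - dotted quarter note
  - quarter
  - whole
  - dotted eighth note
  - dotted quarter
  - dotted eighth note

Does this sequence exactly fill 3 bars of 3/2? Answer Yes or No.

One bar of 3/2 = 24 sixteenth notes, so 3 bars = 72.
Convert each value to sixteenth notes: dotted whole note = 24; quarter note = 4; dotted eighth = 3; dotted quarter note = 6; quarter = 4; whole = 16; dotted eighth note = 3; dotted quarter = 6; dotted eighth note = 3.
Altogether 24 + 4 + 3 + 6 + 4 + 16 + 3 + 6 + 3 = 69.
69 falls short of 72, so the answer is No.

No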